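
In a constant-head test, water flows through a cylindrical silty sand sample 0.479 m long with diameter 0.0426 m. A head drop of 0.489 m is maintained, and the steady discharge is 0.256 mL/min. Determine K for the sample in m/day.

0.253

Cross-sectional area A = π·(d/2)² = π × (0.0426/2)² = 0.001425 m².
Convert discharge: 0.256 mL/min = 4.267e-09 m³/s.
Darcy's law rearranged: K = Q·L / (A·Δh) = 4.267e-09 × 0.479 / (0.001425 × 0.489) = 2.932e-06 m/s = 0.2533 m/day.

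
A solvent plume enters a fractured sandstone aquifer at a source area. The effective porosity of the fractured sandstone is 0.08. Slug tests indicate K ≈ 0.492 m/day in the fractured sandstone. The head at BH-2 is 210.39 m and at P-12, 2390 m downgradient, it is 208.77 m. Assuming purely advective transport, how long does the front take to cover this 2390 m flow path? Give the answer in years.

Hydraulic gradient i = (210.39 − 208.77) / 2390 = 1.62 / 2390 = 0.0006778.
Darcy flux q = K · i = 0.4920 × 0.0006778 = 0.0003335 m/day.
Seepage velocity v = q / n_e = 0.0003335 / 0.08 = 0.004169 m/day.
Travel time t = L / v = 2390 / 0.004169 = 5.733e+05 days = 1570 years.

1570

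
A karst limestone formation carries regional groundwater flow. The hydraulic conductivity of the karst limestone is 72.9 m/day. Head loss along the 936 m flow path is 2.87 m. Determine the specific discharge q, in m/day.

0.224

Hydraulic gradient i = Δh / L = 2.87 / 936 = 0.003066.
Specific discharge q = K · i = 72.90 × 0.003066 = 0.2235 m/day.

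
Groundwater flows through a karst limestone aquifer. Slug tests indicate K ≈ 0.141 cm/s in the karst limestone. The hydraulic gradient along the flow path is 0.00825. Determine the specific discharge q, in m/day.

1.01

Convert K: 0.141 cm/s × 864 = 121.8 m/day.
Hydraulic gradient i = 0.00825.
Specific discharge q = K · i = 121.8 × 0.008250 = 1.005 m/day.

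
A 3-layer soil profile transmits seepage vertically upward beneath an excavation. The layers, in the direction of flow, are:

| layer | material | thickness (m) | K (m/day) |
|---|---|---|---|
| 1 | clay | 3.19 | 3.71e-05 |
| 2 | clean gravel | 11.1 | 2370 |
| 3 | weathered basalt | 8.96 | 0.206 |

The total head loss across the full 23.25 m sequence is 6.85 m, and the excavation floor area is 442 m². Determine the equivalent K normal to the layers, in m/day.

Flow is perpendicular to layering, so the layers act in series and the equivalent K is the thickness-weighted harmonic mean.
Total thickness L = 3.19 + 11.1 + 8.96 = 23.25 m.
Σ(b_i/K_i) = 3.19/3.71e-05 + 11.1/2370 + 8.96/0.206 = 86027 d.
K_eq = L / Σ(b_i/K_i) = 23.25 / 86027 = 0.0002703 m/day.

0.000270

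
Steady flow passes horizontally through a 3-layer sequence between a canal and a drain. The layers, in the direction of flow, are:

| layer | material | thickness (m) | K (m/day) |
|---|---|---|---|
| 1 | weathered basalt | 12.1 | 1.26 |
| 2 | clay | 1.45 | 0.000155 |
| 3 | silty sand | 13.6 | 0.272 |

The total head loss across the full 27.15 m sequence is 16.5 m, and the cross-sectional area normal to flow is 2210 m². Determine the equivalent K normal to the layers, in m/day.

Flow is perpendicular to layering, so the layers act in series and the equivalent K is the thickness-weighted harmonic mean.
Total thickness L = 12.1 + 1.45 + 13.6 = 27.15 m.
Σ(b_i/K_i) = 12.1/1.26 + 1.45/0.000155 + 13.6/0.272 = 9414 d.
K_eq = L / Σ(b_i/K_i) = 27.15 / 9414 = 0.002884 m/day.

0.00288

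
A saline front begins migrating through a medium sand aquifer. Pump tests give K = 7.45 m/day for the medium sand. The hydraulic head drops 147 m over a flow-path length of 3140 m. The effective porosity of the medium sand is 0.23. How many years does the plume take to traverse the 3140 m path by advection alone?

5.67

Hydraulic gradient i = Δh / L = 147 / 3140 = 0.04682.
Darcy flux q = K · i = 7.450 × 0.04682 = 0.3488 m/day.
Seepage velocity v = q / n_e = 0.3488 / 0.23 = 1.516 m/day.
Travel time t = L / v = 3140 / 1.516 = 2071 days = 5.669 years.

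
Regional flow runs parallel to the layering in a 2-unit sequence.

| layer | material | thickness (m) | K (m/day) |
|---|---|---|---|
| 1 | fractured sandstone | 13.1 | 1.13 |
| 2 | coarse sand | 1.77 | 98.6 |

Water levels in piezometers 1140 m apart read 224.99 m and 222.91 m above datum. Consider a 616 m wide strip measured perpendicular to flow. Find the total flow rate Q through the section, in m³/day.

213

Flow is parallel to layering, so each bed carries its own Darcy discharge and the transmissivities add.
Σ(K_i·b_i) = 1.13×13.1 + 98.6×1.77 = 189.3 m²/day.
Hydraulic gradient i = (224.99 − 222.91) / 1140 = 2.08 / 1140 = 0.001825.
Q = Σ(K_i·b_i) · W · i = 189.3 × 616 × 0.001825 = 212.8 m³/day.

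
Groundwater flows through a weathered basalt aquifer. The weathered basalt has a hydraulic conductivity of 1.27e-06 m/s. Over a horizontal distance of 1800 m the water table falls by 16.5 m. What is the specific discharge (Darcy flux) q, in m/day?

0.00101

Convert K: 1.27e-06 m/s × 86400 = 0.1097 m/day.
Hydraulic gradient i = Δh / L = 16.5 / 1800 = 0.009167.
Specific discharge q = K · i = 0.1097 × 0.009167 = 0.001006 m/day.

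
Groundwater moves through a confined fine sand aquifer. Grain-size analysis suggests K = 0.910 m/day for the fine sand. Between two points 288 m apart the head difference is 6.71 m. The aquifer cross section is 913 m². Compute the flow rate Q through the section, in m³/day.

19.4

Hydraulic gradient i = Δh / L = 6.71 / 288 = 0.02330.
Darcy's law: Q = K · A · i = 0.9100 × 913.0 × 0.02330 = 19.36 m³/day.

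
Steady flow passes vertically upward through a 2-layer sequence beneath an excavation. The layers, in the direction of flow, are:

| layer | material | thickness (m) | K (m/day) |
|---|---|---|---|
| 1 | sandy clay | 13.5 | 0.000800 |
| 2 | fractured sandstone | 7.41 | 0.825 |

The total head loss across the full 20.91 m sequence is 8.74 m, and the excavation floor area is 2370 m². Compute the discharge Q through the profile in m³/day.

Flow is perpendicular to layering, so the layers act in series and the equivalent K is the thickness-weighted harmonic mean.
Total thickness L = 13.5 + 7.41 = 20.91 m.
Σ(b_i/K_i) = 13.5/0.000800 + 7.41/0.825 = 16884 d.
K_eq = L / Σ(b_i/K_i) = 20.91 / 16884 = 0.001238 m/day.
Q = K_eq · A · (Δh/L) = 0.001238 × 2370 × (8.74/20.91) = 1.227 m³/day.

1.23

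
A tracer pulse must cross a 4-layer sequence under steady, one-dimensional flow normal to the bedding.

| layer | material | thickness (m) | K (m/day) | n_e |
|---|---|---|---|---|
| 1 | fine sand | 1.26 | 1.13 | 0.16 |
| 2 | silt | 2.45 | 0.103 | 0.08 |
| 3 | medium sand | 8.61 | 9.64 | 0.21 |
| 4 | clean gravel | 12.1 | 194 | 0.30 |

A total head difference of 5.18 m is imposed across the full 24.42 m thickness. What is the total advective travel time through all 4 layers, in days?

With flow normal to the layers, continuity requires the same specific discharge q through every layer.
Σ(b_i/K_i) = 1.26/1.13 + 2.45/0.103 + 8.61/9.64 + 12.1/194 = 25.86 d.
q = Δh / Σ(b_i/K_i) = 5.18 / 25.86 = 0.2003 m/day.
In each layer the seepage velocity is v_i = q/n_i, so the layer transit time is t_i = b_i·n_i / q:
  layer 1 (fine sand): t_1 = 1.26 × 0.16 / 0.2003 = 1.006 d
  layer 2 (silt): t_2 = 2.45 × 0.08 / 0.2003 = 0.9784 d
  layer 3 (medium sand): t_3 = 8.61 × 0.21 / 0.2003 = 9.025 d
  layer 4 (clean gravel): t_4 = 12.1 × 0.30 / 0.2003 = 18.12 d
Total t = Σ t_i = 29.13 days.

29.1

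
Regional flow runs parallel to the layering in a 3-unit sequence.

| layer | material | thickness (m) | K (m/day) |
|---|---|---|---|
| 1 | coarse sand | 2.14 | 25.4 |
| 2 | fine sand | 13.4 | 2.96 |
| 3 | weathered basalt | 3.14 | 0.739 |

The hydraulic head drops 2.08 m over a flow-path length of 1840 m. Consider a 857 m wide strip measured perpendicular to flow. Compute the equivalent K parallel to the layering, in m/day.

5.16

Flow is parallel to layering, so each bed carries its own Darcy discharge and the transmissivities add.
Σ(K_i·b_i) = 25.4×2.14 + 2.96×13.4 + 0.739×3.14 = 96.34 m²/day.
Total thickness b = 18.68 m, so K_eq = Σ(K_i·b_i)/b = 5.157 m/day.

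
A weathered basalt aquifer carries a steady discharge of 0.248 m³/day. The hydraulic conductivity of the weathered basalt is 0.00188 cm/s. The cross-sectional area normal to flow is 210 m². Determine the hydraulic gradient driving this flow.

Convert K: 0.00188 cm/s × 864 = 1.624 m/day.
From Q = K·A·i, i = Q / (K·A) = 0.248 / (1.624 × 210.0) = 0.0007270.

0.000727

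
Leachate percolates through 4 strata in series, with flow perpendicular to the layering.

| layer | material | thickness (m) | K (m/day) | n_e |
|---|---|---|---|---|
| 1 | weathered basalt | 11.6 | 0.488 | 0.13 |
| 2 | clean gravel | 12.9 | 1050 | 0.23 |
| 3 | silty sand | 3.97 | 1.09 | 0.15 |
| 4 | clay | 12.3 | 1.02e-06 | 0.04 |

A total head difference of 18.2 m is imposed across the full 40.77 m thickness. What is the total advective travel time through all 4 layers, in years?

10100

With flow normal to the layers, continuity requires the same specific discharge q through every layer.
Σ(b_i/K_i) = 11.6/0.488 + 12.9/1050 + 3.97/1.09 + 12.3/1.02e-06 = 1.206e+07 d.
q = Δh / Σ(b_i/K_i) = 18.2 / 1.206e+07 = 1.509e-06 m/day.
In each layer the seepage velocity is v_i = q/n_i, so the layer transit time is t_i = b_i·n_i / q:
  layer 1 (weathered basalt): t_1 = 11.6 × 0.13 / 1.509e-06 = 9.992e+05 d
  layer 2 (clean gravel): t_2 = 12.9 × 0.23 / 1.509e-06 = 1.966e+06 d
  layer 3 (silty sand): t_3 = 3.97 × 0.15 / 1.509e-06 = 3.946e+05 d
  layer 4 (clay): t_4 = 12.3 × 0.04 / 1.509e-06 = 3.260e+05 d
Total t = Σ t_i = 3.686e+06 days = 10091 years.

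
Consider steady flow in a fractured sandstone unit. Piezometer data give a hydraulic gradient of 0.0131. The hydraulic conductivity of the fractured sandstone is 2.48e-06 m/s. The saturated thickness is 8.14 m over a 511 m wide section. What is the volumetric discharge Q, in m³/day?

Convert K: 2.48e-06 m/s × 86400 = 0.2143 m/day.
Cross-sectional area A = 511 × 8.14 = 4160 m².
Hydraulic gradient i = 0.0131.
Darcy's law: Q = K · A · i = 0.2143 × 4160 × 0.01310 = 11.68 m³/day.

11.7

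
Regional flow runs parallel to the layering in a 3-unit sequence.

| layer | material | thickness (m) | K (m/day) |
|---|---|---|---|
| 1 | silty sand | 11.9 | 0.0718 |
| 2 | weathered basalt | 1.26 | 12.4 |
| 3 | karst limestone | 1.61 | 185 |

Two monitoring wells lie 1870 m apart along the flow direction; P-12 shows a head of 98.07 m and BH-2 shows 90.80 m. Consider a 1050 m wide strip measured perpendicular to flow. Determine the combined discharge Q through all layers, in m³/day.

Flow is parallel to layering, so each bed carries its own Darcy discharge and the transmissivities add.
Σ(K_i·b_i) = 0.0718×11.9 + 12.4×1.26 + 185×1.61 = 314.3 m²/day.
Hydraulic gradient i = (98.07 − 90.80) / 1870 = 7.27 / 1870 = 0.003888.
Q = Σ(K_i·b_i) · W · i = 314.3 × 1050 × 0.003888 = 1283 m³/day.

1280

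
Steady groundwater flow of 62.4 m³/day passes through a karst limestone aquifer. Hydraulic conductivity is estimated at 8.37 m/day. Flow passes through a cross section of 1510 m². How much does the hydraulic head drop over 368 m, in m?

From Q = K·A·i, i = Q / (K·A) = 62.4 / (8.370 × 1510) = 0.004937.
Head loss Δh = i · L = 0.004937 × 368 = 1.817 m.

1.82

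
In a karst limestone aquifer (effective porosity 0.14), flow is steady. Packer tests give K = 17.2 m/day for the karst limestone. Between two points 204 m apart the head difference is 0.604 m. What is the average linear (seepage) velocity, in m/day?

Hydraulic gradient i = Δh / L = 0.604 / 204 = 0.002961.
Darcy flux q = K · i = 17.20 × 0.002961 = 0.05093 m/day.
Seepage velocity v = q / n_e = 0.05093 / 0.14 = 0.3638 m/day.

0.364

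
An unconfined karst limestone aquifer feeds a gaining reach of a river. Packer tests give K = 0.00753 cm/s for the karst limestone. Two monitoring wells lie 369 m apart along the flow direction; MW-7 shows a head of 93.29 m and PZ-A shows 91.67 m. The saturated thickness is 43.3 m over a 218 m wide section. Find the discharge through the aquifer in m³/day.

Convert K: 0.00753 cm/s × 864 = 6.506 m/day.
Cross-sectional area A = 218 × 43.3 = 9439 m².
Hydraulic gradient i = (93.29 − 91.67) / 369 = 1.62 / 369 = 0.004390.
Darcy's law: Q = K · A · i = 6.506 × 9439 × 0.004390 = 269.6 m³/day.

270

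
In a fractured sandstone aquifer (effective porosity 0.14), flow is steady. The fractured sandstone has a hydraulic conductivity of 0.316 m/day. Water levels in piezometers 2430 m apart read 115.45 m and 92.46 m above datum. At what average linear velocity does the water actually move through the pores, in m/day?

0.0214

Hydraulic gradient i = (115.45 − 92.46) / 2430 = 22.99 / 2430 = 0.009461.
Darcy flux q = K · i = 0.3160 × 0.009461 = 0.002990 m/day.
Seepage velocity v = q / n_e = 0.002990 / 0.14 = 0.02135 m/day.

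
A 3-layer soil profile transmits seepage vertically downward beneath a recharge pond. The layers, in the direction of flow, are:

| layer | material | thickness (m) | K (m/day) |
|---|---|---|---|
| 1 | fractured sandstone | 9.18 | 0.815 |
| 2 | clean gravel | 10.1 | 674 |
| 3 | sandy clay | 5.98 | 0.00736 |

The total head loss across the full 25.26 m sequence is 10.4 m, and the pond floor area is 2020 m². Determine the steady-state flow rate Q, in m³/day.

25.5

Flow is perpendicular to layering, so the layers act in series and the equivalent K is the thickness-weighted harmonic mean.
Total thickness L = 9.18 + 10.1 + 5.98 = 25.26 m.
Σ(b_i/K_i) = 9.18/0.815 + 10.1/674 + 5.98/0.00736 = 823.8 d.
K_eq = L / Σ(b_i/K_i) = 25.26 / 823.8 = 0.03066 m/day.
Q = K_eq · A · (Δh/L) = 0.03066 × 2020 × (10.4/25.26) = 25.50 m³/day.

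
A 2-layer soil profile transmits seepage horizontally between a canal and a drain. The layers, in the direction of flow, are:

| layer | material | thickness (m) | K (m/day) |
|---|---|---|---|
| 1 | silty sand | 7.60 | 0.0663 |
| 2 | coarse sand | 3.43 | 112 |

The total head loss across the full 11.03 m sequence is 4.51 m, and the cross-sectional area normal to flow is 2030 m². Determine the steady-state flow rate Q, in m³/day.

Flow is perpendicular to layering, so the layers act in series and the equivalent K is the thickness-weighted harmonic mean.
Total thickness L = 7.60 + 3.43 = 11.03 m.
Σ(b_i/K_i) = 7.60/0.0663 + 3.43/112 = 114.7 d.
K_eq = L / Σ(b_i/K_i) = 11.03 / 114.7 = 0.09620 m/day.
Q = K_eq · A · (Δh/L) = 0.09620 × 2030 × (4.51/11.03) = 79.85 m³/day.

79.8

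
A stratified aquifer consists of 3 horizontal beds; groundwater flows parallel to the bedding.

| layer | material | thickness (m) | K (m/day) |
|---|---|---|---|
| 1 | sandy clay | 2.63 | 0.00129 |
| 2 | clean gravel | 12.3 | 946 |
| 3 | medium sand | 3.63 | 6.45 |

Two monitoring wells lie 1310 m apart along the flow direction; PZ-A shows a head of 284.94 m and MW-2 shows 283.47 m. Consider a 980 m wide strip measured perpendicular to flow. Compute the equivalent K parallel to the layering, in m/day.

Flow is parallel to layering, so each bed carries its own Darcy discharge and the transmissivities add.
Σ(K_i·b_i) = 0.00129×2.63 + 946×12.3 + 6.45×3.63 = 11659 m²/day.
Total thickness b = 18.56 m, so K_eq = Σ(K_i·b_i)/b = 628.2 m/day.

628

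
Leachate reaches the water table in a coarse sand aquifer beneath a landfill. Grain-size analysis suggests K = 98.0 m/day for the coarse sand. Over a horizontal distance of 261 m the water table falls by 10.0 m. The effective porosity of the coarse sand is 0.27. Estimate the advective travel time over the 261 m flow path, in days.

Hydraulic gradient i = Δh / L = 10.0 / 261 = 0.03831.
Darcy flux q = K · i = 98.00 × 0.03831 = 3.755 m/day.
Seepage velocity v = q / n_e = 3.755 / 0.27 = 13.91 m/day.
Travel time t = L / v = 261 / 13.91 = 18.77 days.

18.8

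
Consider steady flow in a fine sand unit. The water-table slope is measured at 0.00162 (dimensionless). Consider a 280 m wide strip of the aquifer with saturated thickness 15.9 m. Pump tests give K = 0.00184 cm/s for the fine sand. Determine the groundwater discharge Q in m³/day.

11.5

Convert K: 0.00184 cm/s × 864 = 1.590 m/day.
Cross-sectional area A = 280 × 15.9 = 4452 m².
Hydraulic gradient i = 0.00162.
Darcy's law: Q = K · A · i = 1.590 × 4452 × 0.001620 = 11.47 m³/day.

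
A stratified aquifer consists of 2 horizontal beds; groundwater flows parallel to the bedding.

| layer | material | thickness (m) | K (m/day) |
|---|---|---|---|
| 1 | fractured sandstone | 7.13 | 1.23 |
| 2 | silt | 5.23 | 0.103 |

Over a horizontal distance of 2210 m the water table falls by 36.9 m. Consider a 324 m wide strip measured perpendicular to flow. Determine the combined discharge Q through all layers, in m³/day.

Flow is parallel to layering, so each bed carries its own Darcy discharge and the transmissivities add.
Σ(K_i·b_i) = 1.23×7.13 + 0.103×5.23 = 9.309 m²/day.
Hydraulic gradient i = Δh / L = 36.9 / 2210 = 0.01670.
Q = Σ(K_i·b_i) · W · i = 9.309 × 324 × 0.01670 = 50.36 m³/day.

50.4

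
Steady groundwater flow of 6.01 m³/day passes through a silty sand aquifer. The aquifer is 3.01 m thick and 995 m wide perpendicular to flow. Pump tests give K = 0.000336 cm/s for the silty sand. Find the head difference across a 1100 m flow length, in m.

Convert K: 0.000336 cm/s × 864 = 0.2903 m/day.
Cross-sectional area A = 995 × 3.01 = 2995 m².
From Q = K·A·i, i = Q / (K·A) = 6.01 / (0.2903 × 2995) = 0.006912.
Head loss Δh = i · L = 0.006912 × 1100 = 7.604 m.

7.60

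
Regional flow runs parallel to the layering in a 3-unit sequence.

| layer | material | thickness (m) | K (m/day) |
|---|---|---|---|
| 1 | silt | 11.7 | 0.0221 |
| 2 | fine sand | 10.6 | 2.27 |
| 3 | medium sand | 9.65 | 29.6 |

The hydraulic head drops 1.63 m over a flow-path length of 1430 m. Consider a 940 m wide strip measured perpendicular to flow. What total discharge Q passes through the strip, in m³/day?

Flow is parallel to layering, so each bed carries its own Darcy discharge and the transmissivities add.
Σ(K_i·b_i) = 0.0221×11.7 + 2.27×10.6 + 29.6×9.65 = 310.0 m²/day.
Hydraulic gradient i = Δh / L = 1.63 / 1430 = 0.001140.
Q = Σ(K_i·b_i) · W · i = 310.0 × 940 × 0.001140 = 332.1 m³/day.

332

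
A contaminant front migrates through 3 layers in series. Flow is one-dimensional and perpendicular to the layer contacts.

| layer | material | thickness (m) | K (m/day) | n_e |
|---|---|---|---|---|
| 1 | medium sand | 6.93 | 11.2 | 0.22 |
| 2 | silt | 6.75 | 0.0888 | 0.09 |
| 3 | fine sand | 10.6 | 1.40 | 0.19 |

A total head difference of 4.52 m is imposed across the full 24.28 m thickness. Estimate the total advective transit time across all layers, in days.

With flow normal to the layers, continuity requires the same specific discharge q through every layer.
Σ(b_i/K_i) = 6.93/11.2 + 6.75/0.0888 + 10.6/1.40 = 84.20 d.
q = Δh / Σ(b_i/K_i) = 4.52 / 84.20 = 0.05368 m/day.
In each layer the seepage velocity is v_i = q/n_i, so the layer transit time is t_i = b_i·n_i / q:
  layer 1 (medium sand): t_1 = 6.93 × 0.22 / 0.05368 = 28.40 d
  layer 2 (silt): t_2 = 6.75 × 0.09 / 0.05368 = 11.32 d
  layer 3 (fine sand): t_3 = 10.6 × 0.19 / 0.05368 = 37.52 d
Total t = Σ t_i = 77.24 days.

77.2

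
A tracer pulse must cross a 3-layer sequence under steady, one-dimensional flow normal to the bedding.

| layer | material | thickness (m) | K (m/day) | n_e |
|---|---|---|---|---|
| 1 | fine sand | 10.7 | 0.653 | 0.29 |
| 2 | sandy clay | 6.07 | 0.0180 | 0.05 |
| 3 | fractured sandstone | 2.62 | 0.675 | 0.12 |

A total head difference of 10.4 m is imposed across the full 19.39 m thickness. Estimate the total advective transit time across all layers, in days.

128

With flow normal to the layers, continuity requires the same specific discharge q through every layer.
Σ(b_i/K_i) = 10.7/0.653 + 6.07/0.0180 + 2.62/0.675 = 357.5 d.
q = Δh / Σ(b_i/K_i) = 10.4 / 357.5 = 0.02909 m/day.
In each layer the seepage velocity is v_i = q/n_i, so the layer transit time is t_i = b_i·n_i / q:
  layer 1 (fine sand): t_1 = 10.7 × 0.29 / 0.02909 = 106.7 d
  layer 2 (sandy clay): t_2 = 6.07 × 0.05 / 0.02909 = 10.43 d
  layer 3 (fractured sandstone): t_3 = 2.62 × 0.12 / 0.02909 = 10.81 d
Total t = Σ t_i = 127.9 days.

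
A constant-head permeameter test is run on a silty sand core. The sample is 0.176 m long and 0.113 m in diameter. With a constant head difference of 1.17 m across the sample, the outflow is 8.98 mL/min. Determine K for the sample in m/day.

0.194

Cross-sectional area A = π·(d/2)² = π × (0.113/2)² = 0.01003 m².
Convert discharge: 8.98 mL/min = 1.497e-07 m³/s.
Darcy's law rearranged: K = Q·L / (A·Δh) = 1.497e-07 × 0.176 / (0.01003 × 1.17) = 2.245e-06 m/s = 0.1940 m/day.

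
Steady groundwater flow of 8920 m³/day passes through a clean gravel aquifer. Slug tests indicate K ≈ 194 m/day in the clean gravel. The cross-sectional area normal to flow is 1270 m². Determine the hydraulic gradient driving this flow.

0.0362

From Q = K·A·i, i = Q / (K·A) = 8920 / (194.0 × 1270) = 0.03620.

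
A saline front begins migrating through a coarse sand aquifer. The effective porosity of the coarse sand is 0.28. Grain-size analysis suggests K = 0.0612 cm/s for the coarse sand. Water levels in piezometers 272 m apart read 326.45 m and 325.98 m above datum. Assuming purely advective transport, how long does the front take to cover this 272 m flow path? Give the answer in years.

Convert K: 0.0612 cm/s × 864 = 52.88 m/day.
Hydraulic gradient i = (326.45 − 325.98) / 272 = 0.47 / 272 = 0.001728.
Darcy flux q = K · i = 52.88 × 0.001728 = 0.09137 m/day.
Seepage velocity v = q / n_e = 0.09137 / 0.28 = 0.3263 m/day.
Travel time t = L / v = 272 / 0.3263 = 833.6 days = 2.282 years.

2.28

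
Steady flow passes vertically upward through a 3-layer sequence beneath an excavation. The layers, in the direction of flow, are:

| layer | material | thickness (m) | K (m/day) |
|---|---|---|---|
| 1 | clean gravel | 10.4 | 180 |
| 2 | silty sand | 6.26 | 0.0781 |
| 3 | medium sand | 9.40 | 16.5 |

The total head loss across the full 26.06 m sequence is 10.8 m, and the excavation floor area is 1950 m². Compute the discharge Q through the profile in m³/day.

Flow is perpendicular to layering, so the layers act in series and the equivalent K is the thickness-weighted harmonic mean.
Total thickness L = 10.4 + 6.26 + 9.40 = 26.06 m.
Σ(b_i/K_i) = 10.4/180 + 6.26/0.0781 + 9.40/16.5 = 80.78 d.
K_eq = L / Σ(b_i/K_i) = 26.06 / 80.78 = 0.3226 m/day.
Q = K_eq · A · (Δh/L) = 0.3226 × 1950 × (10.8/26.06) = 260.7 m³/day.

261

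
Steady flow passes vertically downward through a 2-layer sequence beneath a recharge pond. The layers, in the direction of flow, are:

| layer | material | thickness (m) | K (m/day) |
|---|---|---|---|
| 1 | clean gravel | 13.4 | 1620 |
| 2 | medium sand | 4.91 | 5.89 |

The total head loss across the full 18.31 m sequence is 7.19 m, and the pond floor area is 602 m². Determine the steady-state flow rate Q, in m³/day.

5140

Flow is perpendicular to layering, so the layers act in series and the equivalent K is the thickness-weighted harmonic mean.
Total thickness L = 13.4 + 4.91 = 18.31 m.
Σ(b_i/K_i) = 13.4/1620 + 4.91/5.89 = 0.8419 d.
K_eq = L / Σ(b_i/K_i) = 18.31 / 0.8419 = 21.75 m/day.
Q = K_eq · A · (Δh/L) = 21.75 × 602 × (7.19/18.31) = 5141 m³/day.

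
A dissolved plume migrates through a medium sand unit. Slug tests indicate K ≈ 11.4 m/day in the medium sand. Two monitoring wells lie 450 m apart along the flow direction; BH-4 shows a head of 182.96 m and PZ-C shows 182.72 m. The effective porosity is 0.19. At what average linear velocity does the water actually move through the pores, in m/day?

0.0320

Hydraulic gradient i = (182.96 − 182.72) / 450 = 0.24 / 450 = 0.0005333.
Darcy flux q = K · i = 11.40 × 0.0005333 = 0.006080 m/day.
Seepage velocity v = q / n_e = 0.006080 / 0.19 = 0.03200 m/day.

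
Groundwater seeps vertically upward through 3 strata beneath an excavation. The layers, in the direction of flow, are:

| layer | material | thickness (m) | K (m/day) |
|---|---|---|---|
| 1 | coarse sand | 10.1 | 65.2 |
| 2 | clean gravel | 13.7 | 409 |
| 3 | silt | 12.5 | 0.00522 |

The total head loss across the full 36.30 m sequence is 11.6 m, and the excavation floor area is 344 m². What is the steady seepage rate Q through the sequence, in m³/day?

1.67

Flow is perpendicular to layering, so the layers act in series and the equivalent K is the thickness-weighted harmonic mean.
Total thickness L = 10.1 + 13.7 + 12.5 = 36.30 m.
Σ(b_i/K_i) = 10.1/65.2 + 13.7/409 + 12.5/0.00522 = 2395 d.
K_eq = L / Σ(b_i/K_i) = 36.30 / 2395 = 0.01516 m/day.
Q = K_eq · A · (Δh/L) = 0.01516 × 344 × (11.6/36.30) = 1.666 m³/day.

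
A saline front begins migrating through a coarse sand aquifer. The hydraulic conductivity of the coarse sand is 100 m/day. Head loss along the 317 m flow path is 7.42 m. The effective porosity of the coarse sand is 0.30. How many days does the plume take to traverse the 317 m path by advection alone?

Hydraulic gradient i = Δh / L = 7.42 / 317 = 0.02341.
Darcy flux q = K · i = 100.0 × 0.02341 = 2.341 m/day.
Seepage velocity v = q / n_e = 2.341 / 0.30 = 7.802 m/day.
Travel time t = L / v = 317 / 7.802 = 40.63 days.

40.6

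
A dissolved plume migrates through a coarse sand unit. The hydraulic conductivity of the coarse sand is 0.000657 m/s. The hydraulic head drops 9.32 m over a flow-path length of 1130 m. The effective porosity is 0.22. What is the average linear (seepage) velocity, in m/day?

2.13

Convert K: 0.000657 m/s × 86400 = 56.76 m/day.
Hydraulic gradient i = Δh / L = 9.32 / 1130 = 0.008248.
Darcy flux q = K · i = 56.76 × 0.008248 = 0.4682 m/day.
Seepage velocity v = q / n_e = 0.4682 / 0.22 = 2.128 m/day.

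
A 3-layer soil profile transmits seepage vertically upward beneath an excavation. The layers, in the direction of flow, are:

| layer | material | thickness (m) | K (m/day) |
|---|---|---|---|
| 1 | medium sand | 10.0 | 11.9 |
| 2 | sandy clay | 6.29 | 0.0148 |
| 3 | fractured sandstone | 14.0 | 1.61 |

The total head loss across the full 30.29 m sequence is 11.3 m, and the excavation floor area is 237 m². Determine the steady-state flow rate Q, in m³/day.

Flow is perpendicular to layering, so the layers act in series and the equivalent K is the thickness-weighted harmonic mean.
Total thickness L = 10.0 + 6.29 + 14.0 = 30.29 m.
Σ(b_i/K_i) = 10.0/11.9 + 6.29/0.0148 + 14.0/1.61 = 434.5 d.
K_eq = L / Σ(b_i/K_i) = 30.29 / 434.5 = 0.06971 m/day.
Q = K_eq · A · (Δh/L) = 0.06971 × 237 × (11.3/30.29) = 6.163 m³/day.

6.16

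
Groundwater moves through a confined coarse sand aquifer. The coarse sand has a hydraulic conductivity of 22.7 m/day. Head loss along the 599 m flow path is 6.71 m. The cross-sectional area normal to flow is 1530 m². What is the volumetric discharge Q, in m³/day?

Hydraulic gradient i = Δh / L = 6.71 / 599 = 0.01120.
Darcy's law: Q = K · A · i = 22.70 × 1530 × 0.01120 = 389.1 m³/day.

389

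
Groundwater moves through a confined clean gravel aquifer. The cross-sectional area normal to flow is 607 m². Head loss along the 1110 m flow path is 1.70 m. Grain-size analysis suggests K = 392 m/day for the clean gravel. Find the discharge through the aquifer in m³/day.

364

Hydraulic gradient i = Δh / L = 1.70 / 1110 = 0.001532.
Darcy's law: Q = K · A · i = 392.0 × 607.0 × 0.001532 = 364.4 m³/day.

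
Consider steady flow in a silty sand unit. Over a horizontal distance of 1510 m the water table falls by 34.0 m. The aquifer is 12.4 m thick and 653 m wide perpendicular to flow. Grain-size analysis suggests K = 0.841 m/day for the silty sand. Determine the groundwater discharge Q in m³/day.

Cross-sectional area A = 653 × 12.4 = 8097 m².
Hydraulic gradient i = Δh / L = 34.0 / 1510 = 0.02252.
Darcy's law: Q = K · A · i = 0.8410 × 8097 × 0.02252 = 153.3 m³/day.

153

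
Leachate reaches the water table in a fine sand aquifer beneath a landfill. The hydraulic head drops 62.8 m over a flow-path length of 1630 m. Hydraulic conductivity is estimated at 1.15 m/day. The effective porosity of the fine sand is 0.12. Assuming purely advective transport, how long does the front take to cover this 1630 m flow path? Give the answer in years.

12.1

Hydraulic gradient i = Δh / L = 62.8 / 1630 = 0.03853.
Darcy flux q = K · i = 1.150 × 0.03853 = 0.04431 m/day.
Seepage velocity v = q / n_e = 0.04431 / 0.12 = 0.3692 m/day.
Travel time t = L / v = 1630 / 0.3692 = 4415 days = 12.09 years.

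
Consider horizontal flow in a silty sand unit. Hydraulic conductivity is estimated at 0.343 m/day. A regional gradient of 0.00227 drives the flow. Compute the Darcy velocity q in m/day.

0.000779

Hydraulic gradient i = 0.00227.
Specific discharge q = K · i = 0.3430 × 0.002270 = 0.0007786 m/day.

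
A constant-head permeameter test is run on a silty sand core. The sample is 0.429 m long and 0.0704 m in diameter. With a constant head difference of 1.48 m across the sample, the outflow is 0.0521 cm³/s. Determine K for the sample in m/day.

Cross-sectional area A = π·(d/2)² = π × (0.0704/2)² = 0.003893 m².
Convert discharge: 0.0521 cm³/s = 5.210e-08 m³/s.
Darcy's law rearranged: K = Q·L / (A·Δh) = 5.210e-08 × 0.429 / (0.003893 × 1.48) = 3.880e-06 m/s = 0.3352 m/day.

0.335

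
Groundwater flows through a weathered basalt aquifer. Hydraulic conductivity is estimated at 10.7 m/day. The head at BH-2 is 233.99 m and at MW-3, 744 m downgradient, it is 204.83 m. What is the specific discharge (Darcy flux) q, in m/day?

0.419

Hydraulic gradient i = (233.99 − 204.83) / 744 = 29.16 / 744 = 0.03919.
Specific discharge q = K · i = 10.70 × 0.03919 = 0.4194 m/day.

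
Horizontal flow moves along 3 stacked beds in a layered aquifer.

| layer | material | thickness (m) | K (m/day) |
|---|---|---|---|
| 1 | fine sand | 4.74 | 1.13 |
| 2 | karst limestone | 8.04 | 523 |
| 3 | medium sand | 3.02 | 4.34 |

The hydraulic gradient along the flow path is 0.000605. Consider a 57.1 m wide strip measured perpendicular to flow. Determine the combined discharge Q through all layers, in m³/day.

146

Flow is parallel to layering, so each bed carries its own Darcy discharge and the transmissivities add.
Σ(K_i·b_i) = 1.13×4.74 + 523×8.04 + 4.34×3.02 = 4223 m²/day.
Hydraulic gradient i = 0.000605.
Q = Σ(K_i·b_i) · W · i = 4223 × 57.1 × 0.0006050 = 145.9 m³/day.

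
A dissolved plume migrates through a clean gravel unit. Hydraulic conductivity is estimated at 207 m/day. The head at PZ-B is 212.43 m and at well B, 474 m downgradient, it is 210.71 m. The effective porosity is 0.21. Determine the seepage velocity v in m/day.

Hydraulic gradient i = (212.43 − 210.71) / 474 = 1.72 / 474 = 0.003629.
Darcy flux q = K · i = 207.0 × 0.003629 = 0.7511 m/day.
Seepage velocity v = q / n_e = 0.7511 / 0.21 = 3.577 m/day.

3.58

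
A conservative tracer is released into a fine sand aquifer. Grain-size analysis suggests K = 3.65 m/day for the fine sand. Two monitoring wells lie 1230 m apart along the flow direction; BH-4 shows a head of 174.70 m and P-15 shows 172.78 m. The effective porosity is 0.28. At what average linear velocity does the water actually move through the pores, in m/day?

0.0203

Hydraulic gradient i = (174.70 − 172.78) / 1230 = 1.92 / 1230 = 0.001561.
Darcy flux q = K · i = 3.650 × 0.001561 = 0.005698 m/day.
Seepage velocity v = q / n_e = 0.005698 / 0.28 = 0.02035 m/day.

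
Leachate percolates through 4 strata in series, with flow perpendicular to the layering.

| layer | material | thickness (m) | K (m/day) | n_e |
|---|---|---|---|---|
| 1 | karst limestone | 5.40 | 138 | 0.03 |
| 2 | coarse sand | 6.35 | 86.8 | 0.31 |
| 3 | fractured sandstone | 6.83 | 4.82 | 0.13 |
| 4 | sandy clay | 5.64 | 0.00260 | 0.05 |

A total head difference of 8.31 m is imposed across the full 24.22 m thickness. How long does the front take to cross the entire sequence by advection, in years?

2.36

With flow normal to the layers, continuity requires the same specific discharge q through every layer.
Σ(b_i/K_i) = 5.40/138 + 6.35/86.8 + 6.83/4.82 + 5.64/0.00260 = 2171 d.
q = Δh / Σ(b_i/K_i) = 8.31 / 2171 = 0.003828 m/day.
In each layer the seepage velocity is v_i = q/n_i, so the layer transit time is t_i = b_i·n_i / q:
  layer 1 (karst limestone): t_1 = 5.40 × 0.03 / 0.003828 = 42.32 d
  layer 2 (coarse sand): t_2 = 6.35 × 0.31 / 0.003828 = 514.2 d
  layer 3 (fractured sandstone): t_3 = 6.83 × 0.13 / 0.003828 = 231.9 d
  layer 4 (sandy clay): t_4 = 5.64 × 0.05 / 0.003828 = 73.66 d
Total t = Σ t_i = 862.1 days = 2.360 years.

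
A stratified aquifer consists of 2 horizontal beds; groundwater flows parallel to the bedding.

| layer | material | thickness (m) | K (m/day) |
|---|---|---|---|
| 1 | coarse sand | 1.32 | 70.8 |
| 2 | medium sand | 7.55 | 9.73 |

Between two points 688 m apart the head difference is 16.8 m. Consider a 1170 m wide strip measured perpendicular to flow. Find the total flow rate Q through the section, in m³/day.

Flow is parallel to layering, so each bed carries its own Darcy discharge and the transmissivities add.
Σ(K_i·b_i) = 70.8×1.32 + 9.73×7.55 = 166.9 m²/day.
Hydraulic gradient i = Δh / L = 16.8 / 688 = 0.02442.
Q = Σ(K_i·b_i) · W · i = 166.9 × 1170 × 0.02442 = 4769 m³/day.

4770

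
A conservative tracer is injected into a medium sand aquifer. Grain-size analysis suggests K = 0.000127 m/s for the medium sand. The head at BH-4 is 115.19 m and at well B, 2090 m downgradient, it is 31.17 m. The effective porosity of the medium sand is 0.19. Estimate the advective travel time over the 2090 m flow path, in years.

2.46

Convert K: 0.000127 m/s × 86400 = 10.97 m/day.
Hydraulic gradient i = (115.19 − 31.17) / 2090 = 84.02 / 2090 = 0.04020.
Darcy flux q = K · i = 10.97 × 0.04020 = 0.4411 m/day.
Seepage velocity v = q / n_e = 0.4411 / 0.19 = 2.322 m/day.
Travel time t = L / v = 2090 / 2.322 = 900.2 days = 2.465 years.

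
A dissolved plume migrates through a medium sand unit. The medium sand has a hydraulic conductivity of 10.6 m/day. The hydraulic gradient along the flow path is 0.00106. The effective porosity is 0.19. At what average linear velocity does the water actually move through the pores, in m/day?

0.0591

Hydraulic gradient i = 0.00106.
Darcy flux q = K · i = 10.60 × 0.001060 = 0.01124 m/day.
Seepage velocity v = q / n_e = 0.01124 / 0.19 = 0.05914 m/day.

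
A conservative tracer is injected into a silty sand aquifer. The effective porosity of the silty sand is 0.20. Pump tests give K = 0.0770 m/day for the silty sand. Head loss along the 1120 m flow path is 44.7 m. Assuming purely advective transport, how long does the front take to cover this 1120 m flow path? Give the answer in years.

Hydraulic gradient i = Δh / L = 44.7 / 1120 = 0.03991.
Darcy flux q = K · i = 0.07700 × 0.03991 = 0.003073 m/day.
Seepage velocity v = q / n_e = 0.003073 / 0.20 = 0.01537 m/day.
Travel time t = L / v = 1120 / 0.01537 = 72890 days = 199.6 years.

200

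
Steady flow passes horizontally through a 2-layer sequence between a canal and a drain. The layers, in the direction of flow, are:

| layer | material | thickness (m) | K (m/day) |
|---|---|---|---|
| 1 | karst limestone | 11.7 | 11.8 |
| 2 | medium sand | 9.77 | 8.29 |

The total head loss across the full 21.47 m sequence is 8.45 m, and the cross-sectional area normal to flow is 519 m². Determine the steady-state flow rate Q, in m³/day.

2020

Flow is perpendicular to layering, so the layers act in series and the equivalent K is the thickness-weighted harmonic mean.
Total thickness L = 11.7 + 9.77 = 21.47 m.
Σ(b_i/K_i) = 11.7/11.8 + 9.77/8.29 = 2.170 d.
K_eq = L / Σ(b_i/K_i) = 21.47 / 2.170 = 9.894 m/day.
Q = K_eq · A · (Δh/L) = 9.894 × 519 × (8.45/21.47) = 2021 m³/day.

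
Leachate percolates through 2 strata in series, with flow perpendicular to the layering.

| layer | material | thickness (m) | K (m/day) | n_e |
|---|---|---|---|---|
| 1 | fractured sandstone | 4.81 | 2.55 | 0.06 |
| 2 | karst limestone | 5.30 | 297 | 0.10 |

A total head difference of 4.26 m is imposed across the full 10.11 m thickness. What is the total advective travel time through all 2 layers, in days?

0.366

With flow normal to the layers, continuity requires the same specific discharge q through every layer.
Σ(b_i/K_i) = 4.81/2.55 + 5.30/297 = 1.904 d.
q = Δh / Σ(b_i/K_i) = 4.26 / 1.904 = 2.237 m/day.
In each layer the seepage velocity is v_i = q/n_i, so the layer transit time is t_i = b_i·n_i / q:
  layer 1 (fractured sandstone): t_1 = 4.81 × 0.06 / 2.237 = 0.1290 d
  layer 2 (karst limestone): t_2 = 5.30 × 0.10 / 2.237 = 0.2369 d
Total t = Σ t_i = 0.3659 days.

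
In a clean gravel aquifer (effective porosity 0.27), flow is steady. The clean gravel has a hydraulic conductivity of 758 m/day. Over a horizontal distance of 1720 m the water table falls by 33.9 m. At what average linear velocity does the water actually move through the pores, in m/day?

55.3

Hydraulic gradient i = Δh / L = 33.9 / 1720 = 0.01971.
Darcy flux q = K · i = 758.0 × 0.01971 = 14.94 m/day.
Seepage velocity v = q / n_e = 14.94 / 0.27 = 55.33 m/day.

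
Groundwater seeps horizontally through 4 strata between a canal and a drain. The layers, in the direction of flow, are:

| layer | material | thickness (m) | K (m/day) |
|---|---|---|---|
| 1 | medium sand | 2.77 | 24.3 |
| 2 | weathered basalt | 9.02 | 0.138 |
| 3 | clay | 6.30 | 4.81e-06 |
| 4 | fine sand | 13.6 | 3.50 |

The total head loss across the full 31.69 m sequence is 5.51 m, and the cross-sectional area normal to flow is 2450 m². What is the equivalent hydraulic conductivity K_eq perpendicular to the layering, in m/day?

Flow is perpendicular to layering, so the layers act in series and the equivalent K is the thickness-weighted harmonic mean.
Total thickness L = 2.77 + 9.02 + 6.30 + 13.6 = 31.69 m.
Σ(b_i/K_i) = 2.77/24.3 + 9.02/0.138 + 6.30/4.81e-06 + 13.6/3.50 = 1.310e+06 d.
K_eq = L / Σ(b_i/K_i) = 31.69 / 1.310e+06 = 2.419e-05 m/day.

2.42e-05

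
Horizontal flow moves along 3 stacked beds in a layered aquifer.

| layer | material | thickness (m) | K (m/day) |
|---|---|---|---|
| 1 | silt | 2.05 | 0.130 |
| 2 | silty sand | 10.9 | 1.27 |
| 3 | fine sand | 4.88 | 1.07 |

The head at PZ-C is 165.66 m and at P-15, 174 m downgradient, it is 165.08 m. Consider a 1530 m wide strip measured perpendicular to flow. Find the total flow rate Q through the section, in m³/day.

Flow is parallel to layering, so each bed carries its own Darcy discharge and the transmissivities add.
Σ(K_i·b_i) = 0.130×2.05 + 1.27×10.9 + 1.07×4.88 = 19.33 m²/day.
Hydraulic gradient i = (165.66 − 165.08) / 174 = 0.58 / 174 = 0.003333.
Q = Σ(K_i·b_i) · W · i = 19.33 × 1530 × 0.003333 = 98.59 m³/day.

98.6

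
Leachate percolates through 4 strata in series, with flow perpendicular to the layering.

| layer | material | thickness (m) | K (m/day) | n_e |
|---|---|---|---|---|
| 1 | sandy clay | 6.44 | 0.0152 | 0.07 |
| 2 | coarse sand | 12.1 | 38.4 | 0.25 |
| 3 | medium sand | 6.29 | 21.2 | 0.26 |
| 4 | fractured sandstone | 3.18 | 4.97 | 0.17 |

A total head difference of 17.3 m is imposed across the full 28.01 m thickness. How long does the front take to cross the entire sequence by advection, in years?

With flow normal to the layers, continuity requires the same specific discharge q through every layer.
Σ(b_i/K_i) = 6.44/0.0152 + 12.1/38.4 + 6.29/21.2 + 3.18/4.97 = 424.9 d.
q = Δh / Σ(b_i/K_i) = 17.3 / 424.9 = 0.04071 m/day.
In each layer the seepage velocity is v_i = q/n_i, so the layer transit time is t_i = b_i·n_i / q:
  layer 1 (sandy clay): t_1 = 6.44 × 0.07 / 0.04071 = 11.07 d
  layer 2 (coarse sand): t_2 = 12.1 × 0.25 / 0.04071 = 74.30 d
  layer 3 (medium sand): t_3 = 6.29 × 0.26 / 0.04071 = 40.17 d
  layer 4 (fractured sandstone): t_4 = 3.18 × 0.17 / 0.04071 = 13.28 d
Total t = Σ t_i = 138.8 days = 0.3801 years.

0.380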